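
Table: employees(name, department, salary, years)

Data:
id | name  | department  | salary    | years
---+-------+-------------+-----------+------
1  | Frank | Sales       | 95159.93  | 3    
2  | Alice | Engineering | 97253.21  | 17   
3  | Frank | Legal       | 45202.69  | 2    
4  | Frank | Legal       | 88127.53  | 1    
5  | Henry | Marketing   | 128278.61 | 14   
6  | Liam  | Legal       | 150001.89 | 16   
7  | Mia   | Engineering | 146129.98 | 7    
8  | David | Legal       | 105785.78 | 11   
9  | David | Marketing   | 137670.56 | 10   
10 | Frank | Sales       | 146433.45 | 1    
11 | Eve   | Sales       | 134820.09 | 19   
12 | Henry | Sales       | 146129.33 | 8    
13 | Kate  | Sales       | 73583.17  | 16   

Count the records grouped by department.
SELECT department, COUNT(*) as count
FROM employees
GROUP BY department

Result:
  Engineering: 2
  Legal: 4
  Marketing: 2
  Sales: 5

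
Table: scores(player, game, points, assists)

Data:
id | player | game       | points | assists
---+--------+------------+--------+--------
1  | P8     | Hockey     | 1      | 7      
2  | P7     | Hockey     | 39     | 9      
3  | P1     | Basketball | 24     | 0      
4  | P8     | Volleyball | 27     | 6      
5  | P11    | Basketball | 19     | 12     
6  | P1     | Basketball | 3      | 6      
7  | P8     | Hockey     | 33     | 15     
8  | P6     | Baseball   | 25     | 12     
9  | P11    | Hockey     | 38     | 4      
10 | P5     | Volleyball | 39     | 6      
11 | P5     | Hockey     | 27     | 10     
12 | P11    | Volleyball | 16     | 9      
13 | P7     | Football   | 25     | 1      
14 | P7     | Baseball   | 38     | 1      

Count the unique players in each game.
SELECT game, COUNT(DISTINCT player)
FROM scores
GROUP BY game

Result:
  Baseball: 2 distinct
  Basketball: 2 distinct
  Football: 1 distinct
  Hockey: 4 distinct
  Volleyball: 3 distinct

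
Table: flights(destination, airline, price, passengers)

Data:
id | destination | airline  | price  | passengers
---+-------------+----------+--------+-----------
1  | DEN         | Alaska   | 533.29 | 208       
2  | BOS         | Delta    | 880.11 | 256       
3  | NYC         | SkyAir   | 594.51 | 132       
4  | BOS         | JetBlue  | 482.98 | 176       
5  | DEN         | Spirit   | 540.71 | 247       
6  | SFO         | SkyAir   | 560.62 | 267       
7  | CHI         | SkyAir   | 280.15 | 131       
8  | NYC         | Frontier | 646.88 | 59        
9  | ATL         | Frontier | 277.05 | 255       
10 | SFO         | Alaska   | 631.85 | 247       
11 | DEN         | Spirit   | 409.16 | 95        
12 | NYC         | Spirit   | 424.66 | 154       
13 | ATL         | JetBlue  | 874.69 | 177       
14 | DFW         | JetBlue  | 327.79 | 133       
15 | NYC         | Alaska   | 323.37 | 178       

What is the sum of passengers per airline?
SELECT airline, SUM(passengers) as result
FROM flights
GROUP BY airline

Result:
  Alaska: 633
  Delta: 256
  Frontier: 314
  JetBlue: 486
  SkyAir: 530
  Spirit: 496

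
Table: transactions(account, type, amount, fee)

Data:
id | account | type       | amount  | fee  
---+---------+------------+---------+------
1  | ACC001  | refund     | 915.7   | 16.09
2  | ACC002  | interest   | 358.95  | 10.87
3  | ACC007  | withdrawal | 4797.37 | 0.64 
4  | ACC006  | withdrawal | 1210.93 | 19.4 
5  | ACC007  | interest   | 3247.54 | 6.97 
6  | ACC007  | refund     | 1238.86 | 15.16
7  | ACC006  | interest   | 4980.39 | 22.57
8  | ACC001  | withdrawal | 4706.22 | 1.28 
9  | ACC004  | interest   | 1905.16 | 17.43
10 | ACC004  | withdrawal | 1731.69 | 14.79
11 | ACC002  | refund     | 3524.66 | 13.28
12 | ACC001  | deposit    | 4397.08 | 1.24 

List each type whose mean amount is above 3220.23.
SELECT type, AVG(amount)
FROM transactions
GROUP BY type
HAVING AVG(amount) > 3220.23

Result:
  deposit: avg=4397.08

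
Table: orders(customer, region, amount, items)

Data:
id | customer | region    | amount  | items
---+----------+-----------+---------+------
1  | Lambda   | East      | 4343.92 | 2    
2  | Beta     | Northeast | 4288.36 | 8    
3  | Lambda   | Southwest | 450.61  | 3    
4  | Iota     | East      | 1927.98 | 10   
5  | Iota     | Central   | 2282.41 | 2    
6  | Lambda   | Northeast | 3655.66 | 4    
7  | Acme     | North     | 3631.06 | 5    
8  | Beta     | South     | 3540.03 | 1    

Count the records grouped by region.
SELECT region, COUNT(*) as count
FROM orders
GROUP BY region

Result:
  Central: 1
  East: 2
  North: 1
  Northeast: 2
  South: 1
  Southwest: 1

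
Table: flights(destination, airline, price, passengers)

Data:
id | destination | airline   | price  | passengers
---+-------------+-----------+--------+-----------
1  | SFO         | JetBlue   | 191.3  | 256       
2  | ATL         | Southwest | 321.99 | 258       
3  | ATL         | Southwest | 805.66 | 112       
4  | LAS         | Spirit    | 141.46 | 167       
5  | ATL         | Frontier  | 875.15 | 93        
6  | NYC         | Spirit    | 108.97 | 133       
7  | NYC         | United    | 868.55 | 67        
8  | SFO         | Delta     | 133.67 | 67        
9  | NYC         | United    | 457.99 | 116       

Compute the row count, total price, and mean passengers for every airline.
SELECT airline,
       COUNT(*) as cnt,
       SUM(price) as total_price,
       AVG(passengers) as avg_passengers
FROM flights
GROUP BY airline

Result:
  Delta: 1 records, 133.67 total price, 67.00 avg passengers
  Frontier: 1 records, 875.15 total price, 93.00 avg passengers
  JetBlue: 1 records, 191.30 total price, 256.00 avg passengers
  Southwest: 2 records, 1127.65 total price, 185.00 avg passengers
  Spirit: 2 records, 250.43 total price, 150.00 avg passengers
  United: 2 records, 1326.54 total price, 91.50 avg passengers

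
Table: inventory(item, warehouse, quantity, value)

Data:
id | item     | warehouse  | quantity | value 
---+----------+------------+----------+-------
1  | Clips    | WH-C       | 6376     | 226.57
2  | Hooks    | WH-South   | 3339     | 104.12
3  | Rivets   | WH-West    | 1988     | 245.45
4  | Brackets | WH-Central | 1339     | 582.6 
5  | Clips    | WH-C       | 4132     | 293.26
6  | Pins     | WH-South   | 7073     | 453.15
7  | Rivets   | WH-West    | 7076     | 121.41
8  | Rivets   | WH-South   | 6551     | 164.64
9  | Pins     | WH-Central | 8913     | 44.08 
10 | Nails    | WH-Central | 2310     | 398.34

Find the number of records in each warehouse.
SELECT warehouse, COUNT(*) as count
FROM inventory
GROUP BY warehouse

Result:
  WH-C: 2
  WH-Central: 3
  WH-South: 3
  WH-West: 2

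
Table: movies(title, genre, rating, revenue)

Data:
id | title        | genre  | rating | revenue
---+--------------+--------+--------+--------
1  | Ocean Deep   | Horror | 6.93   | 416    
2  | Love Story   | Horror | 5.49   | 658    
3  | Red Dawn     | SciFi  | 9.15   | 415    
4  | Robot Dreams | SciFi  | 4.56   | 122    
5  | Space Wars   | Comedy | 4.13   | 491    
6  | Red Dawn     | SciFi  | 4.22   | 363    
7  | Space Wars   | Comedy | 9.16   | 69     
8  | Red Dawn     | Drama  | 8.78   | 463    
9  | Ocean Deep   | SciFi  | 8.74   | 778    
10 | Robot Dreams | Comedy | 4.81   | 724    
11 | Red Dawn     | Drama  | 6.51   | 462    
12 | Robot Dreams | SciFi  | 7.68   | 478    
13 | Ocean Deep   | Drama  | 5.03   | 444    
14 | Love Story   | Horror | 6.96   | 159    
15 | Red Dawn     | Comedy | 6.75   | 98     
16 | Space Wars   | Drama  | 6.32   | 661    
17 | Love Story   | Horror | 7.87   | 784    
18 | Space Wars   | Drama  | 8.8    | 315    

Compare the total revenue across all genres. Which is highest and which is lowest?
SELECT genre, SUM(revenue)
FROM movies
GROUP BY genre
ORDER BY SUM(revenue)

All groups:
  Comedy: 1382
  Horror: 2017
  SciFi: 2156
  Drama: 2345

Highest: Drama (2345)
Lowest: Comedy (1382)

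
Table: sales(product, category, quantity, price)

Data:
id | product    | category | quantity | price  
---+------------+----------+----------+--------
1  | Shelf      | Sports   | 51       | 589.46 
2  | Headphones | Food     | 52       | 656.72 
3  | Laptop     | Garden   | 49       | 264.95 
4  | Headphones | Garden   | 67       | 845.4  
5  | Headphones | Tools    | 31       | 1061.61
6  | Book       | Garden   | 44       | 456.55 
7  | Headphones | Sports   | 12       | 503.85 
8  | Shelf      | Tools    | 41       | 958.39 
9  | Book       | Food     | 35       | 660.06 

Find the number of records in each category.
SELECT category, COUNT(*) as count
FROM sales
GROUP BY category

Result:
  Food: 2
  Garden: 3
  Sports: 2
  Tools: 2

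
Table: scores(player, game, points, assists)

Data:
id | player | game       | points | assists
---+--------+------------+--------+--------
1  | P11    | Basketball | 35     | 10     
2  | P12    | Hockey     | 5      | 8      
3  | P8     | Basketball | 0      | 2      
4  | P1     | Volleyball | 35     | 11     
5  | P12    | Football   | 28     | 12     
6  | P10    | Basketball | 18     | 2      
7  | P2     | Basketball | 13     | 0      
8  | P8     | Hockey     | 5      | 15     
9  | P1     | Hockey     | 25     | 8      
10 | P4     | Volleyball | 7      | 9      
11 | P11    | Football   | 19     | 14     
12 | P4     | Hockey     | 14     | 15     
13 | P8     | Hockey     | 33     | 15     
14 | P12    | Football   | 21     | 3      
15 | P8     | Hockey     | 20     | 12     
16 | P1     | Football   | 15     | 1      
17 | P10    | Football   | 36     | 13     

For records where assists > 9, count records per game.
SELECT game, COUNT(*)
FROM scores
WHERE assists > 9
GROUP BY game

Note: WHERE filters rows before grouping.

Result:
  Basketball: 1
  Football: 3
  Hockey: 4
  Volleyball: 1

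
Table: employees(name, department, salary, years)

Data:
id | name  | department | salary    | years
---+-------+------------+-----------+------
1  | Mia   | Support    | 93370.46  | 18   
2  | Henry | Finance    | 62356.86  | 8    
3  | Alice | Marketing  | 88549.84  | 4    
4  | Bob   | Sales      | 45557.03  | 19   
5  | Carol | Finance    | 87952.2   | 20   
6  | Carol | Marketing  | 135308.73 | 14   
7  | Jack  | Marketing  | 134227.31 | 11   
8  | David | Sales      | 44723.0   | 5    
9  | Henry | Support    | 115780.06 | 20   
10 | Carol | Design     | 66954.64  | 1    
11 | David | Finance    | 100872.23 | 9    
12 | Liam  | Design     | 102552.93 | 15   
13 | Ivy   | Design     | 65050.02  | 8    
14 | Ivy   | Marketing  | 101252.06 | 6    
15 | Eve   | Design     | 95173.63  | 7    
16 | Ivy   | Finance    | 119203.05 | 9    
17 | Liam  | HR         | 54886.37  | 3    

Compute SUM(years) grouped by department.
SELECT department, SUM(years) as result
FROM employees
GROUP BY department

Result:
  Design: 31
  Finance: 46
  HR: 3
  Marketing: 35
  Sales: 24
  Support: 38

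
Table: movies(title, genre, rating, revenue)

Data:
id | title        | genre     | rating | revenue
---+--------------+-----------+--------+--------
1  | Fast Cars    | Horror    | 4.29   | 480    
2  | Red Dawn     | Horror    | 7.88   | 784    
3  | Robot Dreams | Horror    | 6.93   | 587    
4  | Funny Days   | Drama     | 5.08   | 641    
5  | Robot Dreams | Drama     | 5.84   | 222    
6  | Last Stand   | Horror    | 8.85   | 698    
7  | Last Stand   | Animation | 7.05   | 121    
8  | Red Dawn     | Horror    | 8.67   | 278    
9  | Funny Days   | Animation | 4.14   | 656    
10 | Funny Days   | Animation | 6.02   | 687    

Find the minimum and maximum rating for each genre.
SELECT genre, MIN(rating), MAX(rating)
FROM movies
GROUP BY genre

Result:
  Animation: min=4.14, max=7.05
  Drama: min=5.08, max=5.84
  Horror: min=4.29, max=8.85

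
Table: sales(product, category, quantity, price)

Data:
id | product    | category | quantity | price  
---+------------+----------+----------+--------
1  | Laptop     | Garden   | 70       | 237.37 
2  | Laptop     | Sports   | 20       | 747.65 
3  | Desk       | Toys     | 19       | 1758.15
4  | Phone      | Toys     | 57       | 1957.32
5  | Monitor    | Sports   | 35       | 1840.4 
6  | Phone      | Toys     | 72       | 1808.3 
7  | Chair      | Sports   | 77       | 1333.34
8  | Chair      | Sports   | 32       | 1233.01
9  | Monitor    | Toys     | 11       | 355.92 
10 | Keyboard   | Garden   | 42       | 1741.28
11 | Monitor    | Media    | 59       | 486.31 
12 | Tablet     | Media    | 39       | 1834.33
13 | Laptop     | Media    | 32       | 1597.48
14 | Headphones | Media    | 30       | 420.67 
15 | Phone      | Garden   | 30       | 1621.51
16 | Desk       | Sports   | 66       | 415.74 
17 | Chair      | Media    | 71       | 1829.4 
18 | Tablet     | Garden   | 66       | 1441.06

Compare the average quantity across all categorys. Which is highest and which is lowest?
SELECT category, AVG(quantity)
FROM sales
GROUP BY category
ORDER BY AVG(quantity)

All groups:
  Toys: 39.75
  Sports: 46.00
  Media: 46.20
  Garden: 52.00

Highest: Garden (52.00)
Lowest: Toys (39.75)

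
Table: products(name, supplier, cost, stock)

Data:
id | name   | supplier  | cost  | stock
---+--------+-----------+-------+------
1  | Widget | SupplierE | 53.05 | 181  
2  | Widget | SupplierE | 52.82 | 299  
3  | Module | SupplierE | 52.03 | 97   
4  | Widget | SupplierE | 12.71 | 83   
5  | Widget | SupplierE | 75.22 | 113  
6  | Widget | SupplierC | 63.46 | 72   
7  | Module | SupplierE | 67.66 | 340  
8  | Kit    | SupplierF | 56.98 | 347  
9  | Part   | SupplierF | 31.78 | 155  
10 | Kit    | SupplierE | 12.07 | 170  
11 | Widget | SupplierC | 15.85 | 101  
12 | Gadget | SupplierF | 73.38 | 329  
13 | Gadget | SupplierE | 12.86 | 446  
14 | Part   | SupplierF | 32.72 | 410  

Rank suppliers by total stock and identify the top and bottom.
SELECT supplier, SUM(stock)
FROM products
GROUP BY supplier
ORDER BY SUM(stock)

All groups:
  SupplierC: 173
  SupplierF: 1241
  SupplierE: 1729

Highest: SupplierE (1729)
Lowest: SupplierC (173)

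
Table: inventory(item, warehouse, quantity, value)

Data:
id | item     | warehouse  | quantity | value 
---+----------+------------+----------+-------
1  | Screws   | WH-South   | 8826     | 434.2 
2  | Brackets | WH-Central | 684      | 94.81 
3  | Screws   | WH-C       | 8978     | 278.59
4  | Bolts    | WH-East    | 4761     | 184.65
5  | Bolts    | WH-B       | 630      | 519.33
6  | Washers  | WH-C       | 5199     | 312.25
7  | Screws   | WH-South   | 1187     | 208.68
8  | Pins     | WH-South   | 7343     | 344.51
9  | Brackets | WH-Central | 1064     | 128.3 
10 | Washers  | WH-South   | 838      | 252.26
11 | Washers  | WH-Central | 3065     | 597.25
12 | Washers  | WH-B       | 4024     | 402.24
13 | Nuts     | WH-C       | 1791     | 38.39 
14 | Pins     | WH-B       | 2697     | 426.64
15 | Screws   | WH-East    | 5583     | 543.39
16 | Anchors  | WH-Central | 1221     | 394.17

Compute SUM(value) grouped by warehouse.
SELECT warehouse, SUM(value) as result
FROM inventory
GROUP BY warehouse

Result:
  WH-B: 1348.21
  WH-C: 629.23
  WH-Central: 1214.53
  WH-East: 728.04
  WH-South: 1239.65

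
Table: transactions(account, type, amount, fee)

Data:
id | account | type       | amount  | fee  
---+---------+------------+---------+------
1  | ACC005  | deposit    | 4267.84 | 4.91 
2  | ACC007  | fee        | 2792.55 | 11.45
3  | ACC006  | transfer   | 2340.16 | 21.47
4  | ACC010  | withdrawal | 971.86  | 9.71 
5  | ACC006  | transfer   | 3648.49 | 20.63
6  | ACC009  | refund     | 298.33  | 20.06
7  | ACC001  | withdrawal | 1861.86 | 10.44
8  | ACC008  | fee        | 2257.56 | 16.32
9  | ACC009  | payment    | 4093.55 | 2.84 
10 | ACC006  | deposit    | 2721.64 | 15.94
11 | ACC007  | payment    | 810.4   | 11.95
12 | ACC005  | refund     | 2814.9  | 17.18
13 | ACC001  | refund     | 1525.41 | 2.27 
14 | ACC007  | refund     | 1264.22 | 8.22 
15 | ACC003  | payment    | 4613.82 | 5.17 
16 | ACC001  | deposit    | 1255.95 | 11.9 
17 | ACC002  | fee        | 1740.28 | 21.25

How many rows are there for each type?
SELECT type, COUNT(*) as count
FROM transactions
GROUP BY type

Result:
  deposit: 3
  fee: 3
  payment: 3
  refund: 4
  transfer: 2
  withdrawal: 2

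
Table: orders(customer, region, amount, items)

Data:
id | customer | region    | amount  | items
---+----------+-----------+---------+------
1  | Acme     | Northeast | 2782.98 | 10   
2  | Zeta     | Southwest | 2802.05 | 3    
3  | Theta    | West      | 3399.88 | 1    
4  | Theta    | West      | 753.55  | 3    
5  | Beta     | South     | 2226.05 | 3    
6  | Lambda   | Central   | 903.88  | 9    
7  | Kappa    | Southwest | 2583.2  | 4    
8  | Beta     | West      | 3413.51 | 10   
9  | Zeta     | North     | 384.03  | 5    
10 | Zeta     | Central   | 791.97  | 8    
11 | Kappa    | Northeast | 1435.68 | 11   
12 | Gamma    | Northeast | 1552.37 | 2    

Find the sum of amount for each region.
SELECT region, SUM(amount) as result
FROM orders
GROUP BY region

Result:
  Central: 1695.85
  North: 384.03
  Northeast: 5771.03
  South: 2226.05
  Southwest: 5385.25
  West: 7566.94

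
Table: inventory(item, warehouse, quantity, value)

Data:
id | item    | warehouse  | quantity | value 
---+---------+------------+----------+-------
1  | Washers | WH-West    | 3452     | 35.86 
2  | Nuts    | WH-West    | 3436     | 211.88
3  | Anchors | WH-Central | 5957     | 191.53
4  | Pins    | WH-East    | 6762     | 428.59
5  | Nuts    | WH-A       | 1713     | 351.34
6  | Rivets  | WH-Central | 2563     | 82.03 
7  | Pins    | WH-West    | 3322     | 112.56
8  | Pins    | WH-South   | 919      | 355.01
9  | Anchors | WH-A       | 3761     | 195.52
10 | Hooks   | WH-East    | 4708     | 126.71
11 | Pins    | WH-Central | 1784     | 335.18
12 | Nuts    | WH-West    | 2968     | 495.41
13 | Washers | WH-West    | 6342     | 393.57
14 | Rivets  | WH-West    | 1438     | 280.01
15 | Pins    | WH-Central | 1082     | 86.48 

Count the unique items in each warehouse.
SELECT warehouse, COUNT(DISTINCT item)
FROM inventory
GROUP BY warehouse

Result:
  WH-A: 2 distinct
  WH-Central: 3 distinct
  WH-East: 2 distinct
  WH-South: 1 distinct
  WH-West: 4 distinct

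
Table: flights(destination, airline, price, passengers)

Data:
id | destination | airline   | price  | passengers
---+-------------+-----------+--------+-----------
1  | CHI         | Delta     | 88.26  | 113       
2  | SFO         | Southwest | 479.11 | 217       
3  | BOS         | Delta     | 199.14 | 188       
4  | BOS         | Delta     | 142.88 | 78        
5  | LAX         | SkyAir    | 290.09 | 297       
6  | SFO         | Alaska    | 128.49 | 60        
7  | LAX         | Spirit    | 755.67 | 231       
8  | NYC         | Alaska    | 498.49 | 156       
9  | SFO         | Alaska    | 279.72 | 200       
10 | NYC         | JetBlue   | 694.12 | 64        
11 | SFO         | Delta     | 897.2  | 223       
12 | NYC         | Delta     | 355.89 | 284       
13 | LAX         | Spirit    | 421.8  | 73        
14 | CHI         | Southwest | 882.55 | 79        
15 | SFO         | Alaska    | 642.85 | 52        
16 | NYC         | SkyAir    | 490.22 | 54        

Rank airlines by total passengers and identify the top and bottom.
SELECT airline, SUM(passengers)
FROM flights
GROUP BY airline
ORDER BY SUM(passengers)

All groups:
  JetBlue: 64
  Southwest: 296
  Spirit: 304
  SkyAir: 351
  Alaska: 468
  Delta: 886

Highest: Delta (886)
Lowest: JetBlue (64)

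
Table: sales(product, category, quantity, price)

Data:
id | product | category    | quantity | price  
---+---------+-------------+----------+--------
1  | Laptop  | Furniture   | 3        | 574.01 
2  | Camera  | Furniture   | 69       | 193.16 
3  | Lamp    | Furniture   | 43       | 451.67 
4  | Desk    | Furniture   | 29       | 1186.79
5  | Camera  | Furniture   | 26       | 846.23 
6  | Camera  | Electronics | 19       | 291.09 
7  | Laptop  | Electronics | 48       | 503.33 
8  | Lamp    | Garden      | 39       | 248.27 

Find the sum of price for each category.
SELECT category, SUM(price) as result
FROM sales
GROUP BY category

Result:
  Electronics: 794.42
  Furniture: 3251.86
  Garden: 248.27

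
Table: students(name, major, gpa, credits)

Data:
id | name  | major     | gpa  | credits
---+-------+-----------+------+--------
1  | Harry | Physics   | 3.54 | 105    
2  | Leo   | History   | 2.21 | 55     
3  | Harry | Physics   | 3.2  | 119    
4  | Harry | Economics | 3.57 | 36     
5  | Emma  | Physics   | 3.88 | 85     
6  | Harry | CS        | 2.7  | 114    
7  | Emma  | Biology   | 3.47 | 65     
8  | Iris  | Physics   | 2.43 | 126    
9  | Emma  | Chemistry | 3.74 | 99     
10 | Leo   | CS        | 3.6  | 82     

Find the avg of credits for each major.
SELECT major, AVG(credits) as result
FROM students
GROUP BY major

Result:
  Biology: 65.00
  CS: 98.00
  Chemistry: 99.00
  Economics: 36.00
  History: 55.00
  Physics: 108.75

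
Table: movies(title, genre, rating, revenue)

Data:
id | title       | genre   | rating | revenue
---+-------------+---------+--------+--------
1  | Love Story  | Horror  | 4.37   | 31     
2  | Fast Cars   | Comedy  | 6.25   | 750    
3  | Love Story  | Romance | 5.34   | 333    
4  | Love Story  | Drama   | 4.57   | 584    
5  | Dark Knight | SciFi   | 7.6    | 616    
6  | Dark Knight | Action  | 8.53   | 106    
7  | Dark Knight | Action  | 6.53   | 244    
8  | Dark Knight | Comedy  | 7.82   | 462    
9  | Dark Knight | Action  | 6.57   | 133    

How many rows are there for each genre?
SELECT genre, COUNT(*) as count
FROM movies
GROUP BY genre

Result:
  Action: 3
  Comedy: 2
  Drama: 1
  Horror: 1
  Romance: 1
  SciFi: 1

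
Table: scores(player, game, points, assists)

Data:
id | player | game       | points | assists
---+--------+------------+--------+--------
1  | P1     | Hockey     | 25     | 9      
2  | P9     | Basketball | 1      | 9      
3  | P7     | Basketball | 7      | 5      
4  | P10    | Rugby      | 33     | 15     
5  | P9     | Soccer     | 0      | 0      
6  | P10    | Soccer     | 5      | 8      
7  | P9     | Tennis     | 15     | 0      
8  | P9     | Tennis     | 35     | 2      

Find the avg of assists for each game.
SELECT game, AVG(assists) as result
FROM scores
GROUP BY game

Result:
  Basketball: 7.00
  Hockey: 9.00
  Rugby: 15.00
  Soccer: 4.00
  Tennis: 1.00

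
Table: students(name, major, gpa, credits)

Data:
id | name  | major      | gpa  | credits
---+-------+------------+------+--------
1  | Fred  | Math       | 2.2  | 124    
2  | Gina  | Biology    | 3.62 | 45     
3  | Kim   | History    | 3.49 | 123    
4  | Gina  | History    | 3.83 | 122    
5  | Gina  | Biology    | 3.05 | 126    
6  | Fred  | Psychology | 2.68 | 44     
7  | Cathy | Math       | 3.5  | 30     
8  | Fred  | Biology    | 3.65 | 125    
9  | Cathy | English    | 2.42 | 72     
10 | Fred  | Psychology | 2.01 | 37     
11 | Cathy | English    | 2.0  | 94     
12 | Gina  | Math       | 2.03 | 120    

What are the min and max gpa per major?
SELECT major, MIN(gpa), MAX(gpa)
FROM students
GROUP BY major

Result:
  Biology: min=3.05, max=3.65
  English: min=2.00, max=2.42
  History: min=3.49, max=3.83
  Math: min=2.03, max=3.50
  Psychology: min=2.01, max=2.68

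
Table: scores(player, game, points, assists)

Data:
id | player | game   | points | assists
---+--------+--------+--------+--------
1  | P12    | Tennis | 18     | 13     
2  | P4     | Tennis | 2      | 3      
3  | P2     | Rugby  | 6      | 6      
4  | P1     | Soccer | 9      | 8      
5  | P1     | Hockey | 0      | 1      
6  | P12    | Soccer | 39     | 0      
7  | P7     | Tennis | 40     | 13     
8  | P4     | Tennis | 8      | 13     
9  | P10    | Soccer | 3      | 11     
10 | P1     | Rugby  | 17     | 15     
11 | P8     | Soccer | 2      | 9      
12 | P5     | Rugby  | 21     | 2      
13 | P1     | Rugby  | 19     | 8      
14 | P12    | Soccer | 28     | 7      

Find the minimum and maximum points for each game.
SELECT game, MIN(points), MAX(points)
FROM scores
GROUP BY game

Result:
  Hockey: min=0, max=0
  Rugby: min=6, max=21
  Soccer: min=2, max=39
  Tennis: min=2, max=40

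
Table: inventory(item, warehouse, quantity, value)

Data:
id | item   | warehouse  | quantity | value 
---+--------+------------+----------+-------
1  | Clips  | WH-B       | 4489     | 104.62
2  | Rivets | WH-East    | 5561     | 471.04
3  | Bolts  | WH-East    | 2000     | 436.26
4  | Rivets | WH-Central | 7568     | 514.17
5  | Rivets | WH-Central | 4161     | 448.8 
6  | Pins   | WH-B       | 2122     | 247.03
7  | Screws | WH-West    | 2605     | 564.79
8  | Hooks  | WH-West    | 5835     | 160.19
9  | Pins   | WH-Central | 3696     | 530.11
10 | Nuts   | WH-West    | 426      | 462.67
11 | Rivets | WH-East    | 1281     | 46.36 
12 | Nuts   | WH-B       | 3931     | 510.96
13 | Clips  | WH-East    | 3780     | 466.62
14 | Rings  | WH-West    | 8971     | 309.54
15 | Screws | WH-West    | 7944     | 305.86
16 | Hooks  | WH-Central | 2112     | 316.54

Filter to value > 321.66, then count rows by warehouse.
SELECT warehouse, COUNT(*)
FROM inventory
WHERE value > 321.66
GROUP BY warehouse

Note: WHERE filters rows before grouping.

Result:
  WH-B: 1
  WH-Central: 3
  WH-East: 3
  WH-West: 2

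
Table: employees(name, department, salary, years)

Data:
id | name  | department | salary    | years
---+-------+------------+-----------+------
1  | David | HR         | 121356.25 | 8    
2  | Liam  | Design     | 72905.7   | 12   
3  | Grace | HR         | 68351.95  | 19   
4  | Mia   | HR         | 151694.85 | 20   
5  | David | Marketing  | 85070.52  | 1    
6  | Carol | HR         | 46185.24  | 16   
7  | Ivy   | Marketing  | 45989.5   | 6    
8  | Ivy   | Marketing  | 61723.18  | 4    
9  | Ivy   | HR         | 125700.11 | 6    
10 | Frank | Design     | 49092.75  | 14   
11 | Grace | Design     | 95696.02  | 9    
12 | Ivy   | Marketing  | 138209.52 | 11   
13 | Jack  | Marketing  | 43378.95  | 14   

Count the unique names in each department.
SELECT department, COUNT(DISTINCT name)
FROM employees
GROUP BY department

Result:
  Design: 3 distinct
  HR: 5 distinct
  Marketing: 3 distinct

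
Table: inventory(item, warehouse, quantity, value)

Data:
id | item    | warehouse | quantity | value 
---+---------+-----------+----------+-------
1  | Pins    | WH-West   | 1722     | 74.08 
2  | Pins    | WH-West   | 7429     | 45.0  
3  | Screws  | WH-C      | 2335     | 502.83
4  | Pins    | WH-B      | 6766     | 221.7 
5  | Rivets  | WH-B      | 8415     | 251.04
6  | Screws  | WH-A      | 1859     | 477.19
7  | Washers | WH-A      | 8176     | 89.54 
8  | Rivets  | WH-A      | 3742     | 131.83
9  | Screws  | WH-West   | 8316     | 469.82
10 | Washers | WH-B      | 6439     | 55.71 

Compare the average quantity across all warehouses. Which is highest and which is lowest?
SELECT warehouse, AVG(quantity)
FROM inventory
GROUP BY warehouse
ORDER BY AVG(quantity)

All groups:
  WH-C: 2335.00
  WH-A: 4592.33
  WH-West: 5822.33
  WH-B: 7206.67

Highest: WH-B (7206.67)
Lowest: WH-C (2335.00)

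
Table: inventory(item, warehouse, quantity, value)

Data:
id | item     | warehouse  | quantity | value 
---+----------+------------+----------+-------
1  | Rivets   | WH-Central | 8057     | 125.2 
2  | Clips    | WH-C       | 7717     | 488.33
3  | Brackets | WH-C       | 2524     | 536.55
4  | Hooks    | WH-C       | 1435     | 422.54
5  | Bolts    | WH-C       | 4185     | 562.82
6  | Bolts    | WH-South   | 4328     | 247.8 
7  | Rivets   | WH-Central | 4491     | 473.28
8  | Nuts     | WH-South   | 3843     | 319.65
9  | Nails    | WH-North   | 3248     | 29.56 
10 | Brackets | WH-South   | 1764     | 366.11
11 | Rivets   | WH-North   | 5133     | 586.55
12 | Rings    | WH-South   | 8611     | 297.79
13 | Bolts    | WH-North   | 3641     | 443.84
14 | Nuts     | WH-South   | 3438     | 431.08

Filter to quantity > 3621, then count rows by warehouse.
SELECT warehouse, COUNT(*)
FROM inventory
WHERE quantity > 3621
GROUP BY warehouse

Note: WHERE filters rows before grouping.

Result:
  WH-C: 2
  WH-Central: 2
  WH-North: 2
  WH-South: 3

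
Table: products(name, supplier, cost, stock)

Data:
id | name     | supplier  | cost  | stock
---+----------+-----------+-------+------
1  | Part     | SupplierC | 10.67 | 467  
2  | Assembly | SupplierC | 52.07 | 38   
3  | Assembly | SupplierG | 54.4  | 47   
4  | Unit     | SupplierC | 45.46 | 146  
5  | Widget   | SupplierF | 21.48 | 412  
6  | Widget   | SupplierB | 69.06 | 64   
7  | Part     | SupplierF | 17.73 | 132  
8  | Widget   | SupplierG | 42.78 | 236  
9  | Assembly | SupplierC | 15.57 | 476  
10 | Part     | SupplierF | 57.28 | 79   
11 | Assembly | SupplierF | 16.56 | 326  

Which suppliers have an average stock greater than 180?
SELECT supplier, AVG(stock)
FROM products
GROUP BY supplier
HAVING AVG(stock) > 180

Result:
  SupplierC: avg=281.75
  SupplierF: avg=237.25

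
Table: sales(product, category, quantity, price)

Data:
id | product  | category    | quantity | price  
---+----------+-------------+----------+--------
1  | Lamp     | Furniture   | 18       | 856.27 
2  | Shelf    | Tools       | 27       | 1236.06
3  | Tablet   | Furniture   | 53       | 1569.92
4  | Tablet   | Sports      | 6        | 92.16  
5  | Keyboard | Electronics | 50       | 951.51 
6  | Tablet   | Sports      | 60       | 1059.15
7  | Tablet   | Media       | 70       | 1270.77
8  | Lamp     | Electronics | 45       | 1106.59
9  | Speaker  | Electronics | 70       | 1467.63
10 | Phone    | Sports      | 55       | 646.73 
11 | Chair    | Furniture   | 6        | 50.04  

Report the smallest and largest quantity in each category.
SELECT category, MIN(quantity), MAX(quantity)
FROM sales
GROUP BY category

Result:
  Electronics: min=45, max=70
  Furniture: min=6, max=53
  Media: min=70, max=70
  Sports: min=6, max=60
  Tools: min=27, max=27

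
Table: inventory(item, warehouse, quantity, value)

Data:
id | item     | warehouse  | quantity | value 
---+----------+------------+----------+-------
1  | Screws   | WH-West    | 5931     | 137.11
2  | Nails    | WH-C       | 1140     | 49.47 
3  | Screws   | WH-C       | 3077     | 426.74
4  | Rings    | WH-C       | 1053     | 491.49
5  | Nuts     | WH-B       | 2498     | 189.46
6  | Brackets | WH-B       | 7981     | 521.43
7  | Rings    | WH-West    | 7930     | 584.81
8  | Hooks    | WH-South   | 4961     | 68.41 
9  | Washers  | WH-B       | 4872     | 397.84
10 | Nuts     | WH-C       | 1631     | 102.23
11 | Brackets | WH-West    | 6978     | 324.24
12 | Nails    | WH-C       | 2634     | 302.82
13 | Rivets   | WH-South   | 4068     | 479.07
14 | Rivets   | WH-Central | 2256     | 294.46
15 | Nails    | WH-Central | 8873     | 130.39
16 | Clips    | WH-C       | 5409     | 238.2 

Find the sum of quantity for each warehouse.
SELECT warehouse, SUM(quantity) as result
FROM inventory
GROUP BY warehouse

Result:
  WH-B: 15351
  WH-C: 14944
  WH-Central: 11129
  WH-South: 9029
  WH-West: 20839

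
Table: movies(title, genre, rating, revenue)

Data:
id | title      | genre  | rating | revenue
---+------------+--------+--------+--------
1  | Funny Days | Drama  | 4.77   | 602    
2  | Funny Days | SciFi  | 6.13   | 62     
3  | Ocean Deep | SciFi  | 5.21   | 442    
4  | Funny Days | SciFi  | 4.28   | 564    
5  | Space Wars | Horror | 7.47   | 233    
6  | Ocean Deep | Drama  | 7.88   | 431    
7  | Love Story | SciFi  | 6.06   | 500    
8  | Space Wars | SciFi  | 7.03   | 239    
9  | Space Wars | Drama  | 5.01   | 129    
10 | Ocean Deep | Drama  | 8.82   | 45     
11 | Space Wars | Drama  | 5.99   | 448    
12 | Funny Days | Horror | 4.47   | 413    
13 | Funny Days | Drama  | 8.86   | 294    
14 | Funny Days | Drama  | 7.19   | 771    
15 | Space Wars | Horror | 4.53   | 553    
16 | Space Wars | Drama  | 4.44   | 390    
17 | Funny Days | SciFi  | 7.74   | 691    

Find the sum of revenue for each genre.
SELECT genre, SUM(revenue) as result
FROM movies
GROUP BY genre

Result:
  Drama: 3110
  Horror: 1199
  SciFi: 2498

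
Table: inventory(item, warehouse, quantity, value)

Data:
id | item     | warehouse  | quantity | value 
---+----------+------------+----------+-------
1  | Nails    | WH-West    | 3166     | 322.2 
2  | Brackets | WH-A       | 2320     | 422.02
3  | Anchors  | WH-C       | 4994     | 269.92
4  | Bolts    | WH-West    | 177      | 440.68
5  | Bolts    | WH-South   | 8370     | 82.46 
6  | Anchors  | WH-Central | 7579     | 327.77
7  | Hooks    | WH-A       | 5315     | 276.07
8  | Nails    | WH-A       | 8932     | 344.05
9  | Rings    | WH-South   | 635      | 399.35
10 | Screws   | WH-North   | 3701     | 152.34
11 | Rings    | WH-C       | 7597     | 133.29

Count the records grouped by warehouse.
SELECT warehouse, COUNT(*) as count
FROM inventory
GROUP BY warehouse

Result:
  WH-A: 3
  WH-C: 2
  WH-Central: 1
  WH-North: 1
  WH-South: 2
  WH-West: 2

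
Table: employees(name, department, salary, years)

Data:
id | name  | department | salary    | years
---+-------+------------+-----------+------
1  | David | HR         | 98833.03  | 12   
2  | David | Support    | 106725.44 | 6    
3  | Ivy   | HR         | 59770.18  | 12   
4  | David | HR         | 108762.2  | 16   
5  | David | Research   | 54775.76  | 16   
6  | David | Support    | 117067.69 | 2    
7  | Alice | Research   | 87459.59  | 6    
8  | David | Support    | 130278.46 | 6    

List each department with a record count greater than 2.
SELECT department, COUNT(*) as cnt
FROM employees
GROUP BY department
HAVING COUNT(*) > 2

Result:
  HR: 3
  Support: 3

Note: HAVING filters groups after aggregation, WHERE filters rows before.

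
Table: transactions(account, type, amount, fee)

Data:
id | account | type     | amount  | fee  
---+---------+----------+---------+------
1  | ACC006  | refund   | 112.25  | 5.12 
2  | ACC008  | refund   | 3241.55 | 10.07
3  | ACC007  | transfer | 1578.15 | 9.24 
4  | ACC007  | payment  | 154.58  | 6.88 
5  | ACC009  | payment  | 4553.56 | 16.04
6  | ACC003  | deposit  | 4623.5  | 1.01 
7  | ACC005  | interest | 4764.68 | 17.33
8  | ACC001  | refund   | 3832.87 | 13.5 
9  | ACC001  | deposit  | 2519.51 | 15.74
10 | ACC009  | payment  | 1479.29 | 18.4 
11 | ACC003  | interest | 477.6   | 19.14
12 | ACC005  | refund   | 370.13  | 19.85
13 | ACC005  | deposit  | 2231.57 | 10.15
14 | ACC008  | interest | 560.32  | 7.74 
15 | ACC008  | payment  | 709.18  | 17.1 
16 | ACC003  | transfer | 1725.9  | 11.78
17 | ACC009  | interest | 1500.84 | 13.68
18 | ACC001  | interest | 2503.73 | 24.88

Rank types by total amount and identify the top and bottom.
SELECT type, SUM(amount)
FROM transactions
GROUP BY type
ORDER BY SUM(amount)

All groups:
  transfer: 3304.05
  payment: 6896.61
  refund: 7556.80
  deposit: 9374.58
  interest: 9807.17

Highest: interest (9807.17)
Lowest: transfer (3304.05)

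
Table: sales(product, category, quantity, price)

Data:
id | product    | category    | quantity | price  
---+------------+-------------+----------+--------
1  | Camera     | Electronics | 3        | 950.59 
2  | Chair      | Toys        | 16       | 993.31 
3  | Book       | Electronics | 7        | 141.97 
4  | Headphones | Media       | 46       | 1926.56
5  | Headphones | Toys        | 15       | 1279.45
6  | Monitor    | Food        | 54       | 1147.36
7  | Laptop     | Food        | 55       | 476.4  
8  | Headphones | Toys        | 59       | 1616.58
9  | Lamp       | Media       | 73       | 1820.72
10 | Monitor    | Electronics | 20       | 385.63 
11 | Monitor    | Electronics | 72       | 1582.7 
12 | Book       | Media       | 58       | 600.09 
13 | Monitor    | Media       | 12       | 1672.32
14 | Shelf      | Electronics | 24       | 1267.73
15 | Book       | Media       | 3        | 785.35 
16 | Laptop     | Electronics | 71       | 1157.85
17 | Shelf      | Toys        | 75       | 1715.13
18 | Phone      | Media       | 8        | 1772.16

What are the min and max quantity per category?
SELECT category, MIN(quantity), MAX(quantity)
FROM sales
GROUP BY category

Result:
  Electronics: min=3, max=72
  Food: min=54, max=55
  Media: min=3, max=73
  Toys: min=15, max=75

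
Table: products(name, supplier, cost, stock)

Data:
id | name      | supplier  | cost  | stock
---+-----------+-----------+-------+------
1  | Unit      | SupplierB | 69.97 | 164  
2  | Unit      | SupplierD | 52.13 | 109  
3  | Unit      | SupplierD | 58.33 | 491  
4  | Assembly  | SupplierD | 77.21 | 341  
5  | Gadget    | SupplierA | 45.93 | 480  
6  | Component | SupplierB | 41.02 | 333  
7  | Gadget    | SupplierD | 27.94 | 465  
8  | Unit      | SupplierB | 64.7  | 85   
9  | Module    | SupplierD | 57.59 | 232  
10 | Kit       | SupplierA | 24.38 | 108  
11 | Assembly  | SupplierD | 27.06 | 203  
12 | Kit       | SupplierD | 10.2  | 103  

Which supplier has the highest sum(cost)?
SELECT supplier, SUM(cost) as val
FROM products
GROUP BY supplier
ORDER BY val DESC
LIMIT 1

Result: SupplierD with sum(cost) = 310.46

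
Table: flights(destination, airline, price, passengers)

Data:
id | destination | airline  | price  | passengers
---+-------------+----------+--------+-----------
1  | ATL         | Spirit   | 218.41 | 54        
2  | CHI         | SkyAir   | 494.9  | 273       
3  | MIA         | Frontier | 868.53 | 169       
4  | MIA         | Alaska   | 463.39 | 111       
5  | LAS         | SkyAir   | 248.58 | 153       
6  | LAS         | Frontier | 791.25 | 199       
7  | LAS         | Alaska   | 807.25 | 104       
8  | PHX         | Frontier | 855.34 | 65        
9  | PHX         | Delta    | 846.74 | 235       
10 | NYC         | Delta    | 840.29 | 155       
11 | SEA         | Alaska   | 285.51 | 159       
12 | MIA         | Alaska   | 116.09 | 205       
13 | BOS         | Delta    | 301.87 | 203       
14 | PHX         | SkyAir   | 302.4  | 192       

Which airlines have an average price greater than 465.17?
SELECT airline, AVG(price)
FROM flights
GROUP BY airline
HAVING AVG(price) > 465.17

Result:
  Delta: avg=662.97
  Frontier: avg=838.37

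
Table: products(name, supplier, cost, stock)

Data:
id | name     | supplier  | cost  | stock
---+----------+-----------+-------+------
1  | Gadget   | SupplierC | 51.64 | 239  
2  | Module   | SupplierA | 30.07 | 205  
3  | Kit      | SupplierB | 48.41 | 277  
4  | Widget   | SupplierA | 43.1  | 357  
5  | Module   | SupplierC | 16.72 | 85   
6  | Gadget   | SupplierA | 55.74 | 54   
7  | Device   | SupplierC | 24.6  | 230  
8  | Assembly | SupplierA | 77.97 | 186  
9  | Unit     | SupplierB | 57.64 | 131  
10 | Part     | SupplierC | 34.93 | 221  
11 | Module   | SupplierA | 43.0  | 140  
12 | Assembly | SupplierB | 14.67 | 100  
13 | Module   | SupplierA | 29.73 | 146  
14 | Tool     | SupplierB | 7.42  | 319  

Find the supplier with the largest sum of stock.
SELECT supplier, SUM(stock) as val
FROM products
GROUP BY supplier
ORDER BY val DESC
LIMIT 1

Result: SupplierA with sum(stock) = 1088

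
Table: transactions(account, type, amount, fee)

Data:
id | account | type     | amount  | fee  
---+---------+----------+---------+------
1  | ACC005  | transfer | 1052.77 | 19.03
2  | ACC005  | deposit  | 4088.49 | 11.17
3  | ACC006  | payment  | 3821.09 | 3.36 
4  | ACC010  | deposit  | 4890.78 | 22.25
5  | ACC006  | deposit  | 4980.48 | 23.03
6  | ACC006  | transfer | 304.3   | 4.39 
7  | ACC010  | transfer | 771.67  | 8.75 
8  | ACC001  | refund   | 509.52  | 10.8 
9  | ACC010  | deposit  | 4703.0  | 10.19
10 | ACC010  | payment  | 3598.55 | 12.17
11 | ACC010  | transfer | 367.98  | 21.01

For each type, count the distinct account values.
SELECT type, COUNT(DISTINCT account)
FROM transactions
GROUP BY type

Result:
  deposit: 3 distinct
  payment: 2 distinct
  refund: 1 distinct
  transfer: 3 distinct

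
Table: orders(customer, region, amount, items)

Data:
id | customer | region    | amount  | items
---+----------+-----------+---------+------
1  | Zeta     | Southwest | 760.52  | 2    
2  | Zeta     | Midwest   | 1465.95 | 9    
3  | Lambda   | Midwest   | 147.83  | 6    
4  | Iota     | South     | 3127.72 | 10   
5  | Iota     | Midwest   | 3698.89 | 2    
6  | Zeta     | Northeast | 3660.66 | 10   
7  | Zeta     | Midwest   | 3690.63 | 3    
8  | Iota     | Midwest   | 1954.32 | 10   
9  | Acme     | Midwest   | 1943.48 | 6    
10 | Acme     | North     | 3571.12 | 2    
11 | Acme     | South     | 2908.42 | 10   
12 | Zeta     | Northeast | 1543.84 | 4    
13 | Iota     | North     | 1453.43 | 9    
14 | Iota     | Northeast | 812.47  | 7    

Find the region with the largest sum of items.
SELECT region, SUM(items) as val
FROM orders
GROUP BY region
ORDER BY val DESC
LIMIT 1

Result: Midwest with sum(items) = 36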